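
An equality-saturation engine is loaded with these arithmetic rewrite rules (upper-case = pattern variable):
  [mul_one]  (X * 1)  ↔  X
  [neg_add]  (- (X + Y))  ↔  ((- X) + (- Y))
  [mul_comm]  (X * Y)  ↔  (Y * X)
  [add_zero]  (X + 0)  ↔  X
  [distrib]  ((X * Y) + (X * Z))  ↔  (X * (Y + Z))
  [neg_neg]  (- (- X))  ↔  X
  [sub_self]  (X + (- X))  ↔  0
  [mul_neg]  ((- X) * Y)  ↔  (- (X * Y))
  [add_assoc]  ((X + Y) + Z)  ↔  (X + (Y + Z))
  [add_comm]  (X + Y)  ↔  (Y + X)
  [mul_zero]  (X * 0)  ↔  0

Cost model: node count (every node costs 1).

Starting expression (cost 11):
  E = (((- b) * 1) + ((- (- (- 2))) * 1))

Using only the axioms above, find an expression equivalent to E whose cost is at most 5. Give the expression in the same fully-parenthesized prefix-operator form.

step 1: mul_one (→) rewrites ((- b) * 1) into (- b), now ((- b) + ((- (- (- 2))) * 1))
step 2: neg_neg (→) rewrites (- (- 2)) into 2, now ((- b) + ((- 2) * 1))
step 3: mul_one (→) rewrites ((- 2) * 1) into (- 2), reaching cost 5 (bound 5)

((- b) + (- 2))   [cost 5]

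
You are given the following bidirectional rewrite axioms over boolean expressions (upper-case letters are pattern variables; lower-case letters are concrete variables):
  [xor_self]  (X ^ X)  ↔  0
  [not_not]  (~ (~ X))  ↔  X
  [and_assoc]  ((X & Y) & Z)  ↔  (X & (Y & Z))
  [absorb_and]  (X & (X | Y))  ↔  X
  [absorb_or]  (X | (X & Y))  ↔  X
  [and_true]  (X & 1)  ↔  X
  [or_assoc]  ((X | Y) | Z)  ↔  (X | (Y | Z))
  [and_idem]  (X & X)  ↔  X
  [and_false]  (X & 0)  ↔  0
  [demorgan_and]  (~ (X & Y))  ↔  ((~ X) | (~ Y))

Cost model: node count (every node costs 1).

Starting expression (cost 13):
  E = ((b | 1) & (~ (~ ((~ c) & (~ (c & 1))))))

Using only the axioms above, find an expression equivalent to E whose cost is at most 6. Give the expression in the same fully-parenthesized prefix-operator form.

(1) (~ (~ ((~ c) & (~ (c & 1)))))  =[not_not →]=  ((~ c) & (~ (c & 1)))    ⊢ ((b | 1) & ((~ c) & (~ (c & 1))))
(2) (c & 1)  =[and_true →]=  c    ⊢ ((b | 1) & ((~ c) & (~ c)))
(3) ((~ c) & (~ c))  =[and_idem →]=  (~ c)    ⊢ cost 6, within 6

((b | 1) & (~ c))   [cost 6]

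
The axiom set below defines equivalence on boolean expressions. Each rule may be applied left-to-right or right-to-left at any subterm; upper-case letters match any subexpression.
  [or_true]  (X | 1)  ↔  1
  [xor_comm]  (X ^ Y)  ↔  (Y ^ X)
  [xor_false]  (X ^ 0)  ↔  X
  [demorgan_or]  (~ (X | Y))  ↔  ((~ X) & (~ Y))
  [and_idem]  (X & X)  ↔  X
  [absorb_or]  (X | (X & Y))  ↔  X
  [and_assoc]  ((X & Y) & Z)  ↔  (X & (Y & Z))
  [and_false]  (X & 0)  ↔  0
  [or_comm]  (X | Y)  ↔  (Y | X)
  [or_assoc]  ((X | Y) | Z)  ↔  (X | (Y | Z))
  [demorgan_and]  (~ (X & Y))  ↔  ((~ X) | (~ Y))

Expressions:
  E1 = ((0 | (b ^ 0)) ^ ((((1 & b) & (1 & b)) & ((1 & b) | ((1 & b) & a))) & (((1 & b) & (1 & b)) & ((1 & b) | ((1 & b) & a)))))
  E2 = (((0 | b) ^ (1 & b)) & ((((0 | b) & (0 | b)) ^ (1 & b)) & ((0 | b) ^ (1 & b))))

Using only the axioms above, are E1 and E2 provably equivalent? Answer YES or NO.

step 1: and_idem (→) rewrites ((((1 & b) & (1 & b)) & ((1 & b) | ((1 & b) & a))) & (((1 & b) & (1 & b)) & ((1 & b) | ((1 & b) & a)))) into (((1 & b) & (1 & b)) & ((1 & b) | ((1 & b) & a))), now ((0 | (b ^ 0)) ^ (((1 & b) & (1 & b)) & ((1 & b) | ((1 & b) & a))))
step 2: absorb_or (→) rewrites ((1 & b) | ((1 & b) & a)) into (1 & b), now ((0 | (b ^ 0)) ^ (((1 & b) & (1 & b)) & (1 & b)))
step 3: and_idem (→) rewrites ((1 & b) & (1 & b)) into (1 & b), now ((0 | (b ^ 0)) ^ ((1 & b) & (1 & b)))
step 4: and_idem (→) rewrites ((1 & b) & (1 & b)) into (1 & b), now ((0 | (b ^ 0)) ^ (1 & b))
step 5: xor_false (→) rewrites (b ^ 0) into b, now ((0 | b) ^ (1 & b))
step 6: and_idem (←) rewrites ((0 | b) ^ (1 & b)) into (((0 | b) ^ (1 & b)) & ((0 | b) ^ (1 & b)))
step 7: and_idem (←) rewrites ((0 | b) ^ (1 & b)) into (((0 | b) ^ (1 & b)) & ((0 | b) ^ (1 & b))), now (((0 | b) ^ (1 & b)) & (((0 | b) ^ (1 & b)) & ((0 | b) ^ (1 & b))))
step 8: and_idem (←) rewrites (0 | b) into ((0 | b) & (0 | b)), which is E2

YES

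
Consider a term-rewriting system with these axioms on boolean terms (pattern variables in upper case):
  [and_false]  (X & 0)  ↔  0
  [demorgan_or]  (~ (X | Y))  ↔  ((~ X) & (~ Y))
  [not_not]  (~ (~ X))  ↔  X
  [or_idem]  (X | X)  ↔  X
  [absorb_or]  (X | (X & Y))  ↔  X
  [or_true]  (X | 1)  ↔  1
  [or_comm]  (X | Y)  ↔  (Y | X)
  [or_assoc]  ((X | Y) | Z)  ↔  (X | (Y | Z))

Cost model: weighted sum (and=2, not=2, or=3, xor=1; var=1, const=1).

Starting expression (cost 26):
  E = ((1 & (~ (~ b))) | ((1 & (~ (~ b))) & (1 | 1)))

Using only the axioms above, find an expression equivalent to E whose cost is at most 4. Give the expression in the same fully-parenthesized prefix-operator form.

(1) (1 | 1)  =[or_idem →]=  1    ⊢ ((1 & (~ (~ b))) | ((1 & (~ (~ b))) & 1))
(2) ((1 & (~ (~ b))) | ((1 & (~ (~ b))) & 1))  =[absorb_or →]=  (1 & (~ (~ b)))
(3) (~ (~ b))  =[not_not →]=  b    ⊢ cost 4, within 4

(1 & b)   [cost 4]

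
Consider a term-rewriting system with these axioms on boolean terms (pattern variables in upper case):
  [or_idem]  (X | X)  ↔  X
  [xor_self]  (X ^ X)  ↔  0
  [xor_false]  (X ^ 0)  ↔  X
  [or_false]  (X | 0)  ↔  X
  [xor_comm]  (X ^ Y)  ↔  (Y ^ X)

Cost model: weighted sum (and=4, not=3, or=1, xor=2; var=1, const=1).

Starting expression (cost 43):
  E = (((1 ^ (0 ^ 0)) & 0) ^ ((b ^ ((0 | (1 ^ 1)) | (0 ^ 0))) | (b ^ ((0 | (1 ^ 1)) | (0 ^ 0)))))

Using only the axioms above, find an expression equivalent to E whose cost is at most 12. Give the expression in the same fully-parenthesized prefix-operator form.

((1 & 0) ^ (b ^ 0))   [cost 12]

(1) ((b ^ ((0 | (1 ^ 1)) | (0 ^ 0))) | (b ^ ((0 | (1 ^ 1)) | (0 ^ 0))))  =[or_idem →]=  (b ^ ((0 | (1 ^ 1)) | (0 ^ 0)))    ⊢ (((1 ^ (0 ^ 0)) & 0) ^ (b ^ ((0 | (1 ^ 1)) | (0 ^ 0))))
(2) (1 ^ 1)  =[xor_self →]=  0    ⊢ (((1 ^ (0 ^ 0)) & 0) ^ (b ^ ((0 | 0) | (0 ^ 0))))
(3) (0 ^ 0)  =[xor_false →]=  0    ⊢ (((1 ^ 0) & 0) ^ (b ^ ((0 | 0) | (0 ^ 0))))
(4) (1 ^ 0)  =[xor_false →]=  1    ⊢ ((1 & 0) ^ (b ^ ((0 | 0) | (0 ^ 0))))
(5) (0 ^ 0)  =[xor_false →]=  0    ⊢ ((1 & 0) ^ (b ^ ((0 | 0) | 0)))
(6) (0 | 0)  =[or_idem →]=  0    ⊢ ((1 & 0) ^ (b ^ (0 | 0)))
(7) (0 | 0)  =[or_false →]=  0    ⊢ cost 12, within 12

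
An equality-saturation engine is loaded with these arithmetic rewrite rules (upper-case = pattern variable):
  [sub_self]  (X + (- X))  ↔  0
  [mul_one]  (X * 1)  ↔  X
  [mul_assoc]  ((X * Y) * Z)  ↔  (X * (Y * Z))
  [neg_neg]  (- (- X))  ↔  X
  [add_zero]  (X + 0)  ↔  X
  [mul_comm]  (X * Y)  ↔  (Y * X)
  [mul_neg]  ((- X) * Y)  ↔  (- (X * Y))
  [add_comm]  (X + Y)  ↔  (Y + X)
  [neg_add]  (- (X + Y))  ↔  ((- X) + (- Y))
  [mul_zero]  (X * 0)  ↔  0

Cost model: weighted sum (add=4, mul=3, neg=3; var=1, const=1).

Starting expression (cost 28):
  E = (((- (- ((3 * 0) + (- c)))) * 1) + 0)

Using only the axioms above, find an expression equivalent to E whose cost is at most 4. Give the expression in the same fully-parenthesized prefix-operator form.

(- c)   [cost 4]

1. [mul_one →] ((- (- ((3 * 0) + (- c)))) * 1)  →  (- (- ((3 * 0) + (- c))));  E = ((- (- ((3 * 0) + (- c)))) + 0)
2. [neg_neg →] (- (- ((3 * 0) + (- c))))  →  ((3 * 0) + (- c));  E = (((3 * 0) + (- c)) + 0)
3. [mul_zero →] (3 * 0)  →  0;  E = ((0 + (- c)) + 0)
4. [add_zero →] ((0 + (- c)) + 0)  →  (0 + (- c))
5. [add_comm →] (0 + (- c))  →  ((- c) + 0)
6. [add_zero →] ((- c) + 0)  →  (- c);  cost 4 ≤ 4, done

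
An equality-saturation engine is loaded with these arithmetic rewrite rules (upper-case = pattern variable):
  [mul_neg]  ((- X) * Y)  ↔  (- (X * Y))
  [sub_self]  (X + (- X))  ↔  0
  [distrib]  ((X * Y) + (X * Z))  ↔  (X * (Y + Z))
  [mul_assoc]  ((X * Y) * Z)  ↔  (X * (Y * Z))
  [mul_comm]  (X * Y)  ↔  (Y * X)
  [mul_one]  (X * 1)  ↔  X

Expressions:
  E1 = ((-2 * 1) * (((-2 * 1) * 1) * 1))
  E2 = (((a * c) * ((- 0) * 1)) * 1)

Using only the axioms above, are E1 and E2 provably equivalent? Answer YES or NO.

NO

The axioms are sound identities: if E1 ↔* E2 then E1 and E2 evaluate identically under any assignment.
Under a=0, c=0: E1 evaluates to 4, E2 to 0. Distinct ⇒ no rewrite sequence connects them.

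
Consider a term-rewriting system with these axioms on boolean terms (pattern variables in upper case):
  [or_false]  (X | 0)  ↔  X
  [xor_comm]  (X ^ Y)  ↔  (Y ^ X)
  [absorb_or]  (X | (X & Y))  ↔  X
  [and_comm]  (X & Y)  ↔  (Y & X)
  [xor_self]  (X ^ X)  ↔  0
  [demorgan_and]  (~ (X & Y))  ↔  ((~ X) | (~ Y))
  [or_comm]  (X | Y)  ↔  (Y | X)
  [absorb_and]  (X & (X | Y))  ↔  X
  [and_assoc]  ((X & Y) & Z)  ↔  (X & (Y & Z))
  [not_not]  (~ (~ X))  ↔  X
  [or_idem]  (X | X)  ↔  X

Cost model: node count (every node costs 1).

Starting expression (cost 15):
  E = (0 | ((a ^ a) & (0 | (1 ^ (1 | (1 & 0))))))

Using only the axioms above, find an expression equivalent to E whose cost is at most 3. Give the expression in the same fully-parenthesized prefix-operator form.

step 1: absorb_or (→) rewrites (1 | (1 & 0)) into 1, now (0 | ((a ^ a) & (0 | (1 ^ 1))))
step 2: xor_self (→) rewrites (a ^ a) into 0, now (0 | (0 & (0 | (1 ^ 1))))
step 3: xor_self (→) rewrites (1 ^ 1) into 0, now (0 | (0 & (0 | 0)))
step 4: absorb_and (→) rewrites (0 & (0 | 0)) into 0, reaching cost 3 (bound 3)

(0 | 0)   [cost 3]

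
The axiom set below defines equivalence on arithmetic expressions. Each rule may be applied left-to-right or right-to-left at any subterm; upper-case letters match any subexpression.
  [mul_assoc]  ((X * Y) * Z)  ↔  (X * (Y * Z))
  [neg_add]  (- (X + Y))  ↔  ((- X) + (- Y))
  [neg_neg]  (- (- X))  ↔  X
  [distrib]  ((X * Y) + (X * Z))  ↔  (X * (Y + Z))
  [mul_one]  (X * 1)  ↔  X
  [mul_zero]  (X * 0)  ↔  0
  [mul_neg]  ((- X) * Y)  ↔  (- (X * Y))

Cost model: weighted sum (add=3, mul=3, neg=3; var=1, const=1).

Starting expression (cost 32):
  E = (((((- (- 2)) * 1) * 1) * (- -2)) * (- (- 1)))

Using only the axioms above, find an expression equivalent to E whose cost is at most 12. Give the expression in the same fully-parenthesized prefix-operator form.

(1) (- (- 2))  =[neg_neg →]=  2    ⊢ ((((2 * 1) * 1) * (- -2)) * (- (- 1)))
(2) (- (- 1))  =[neg_neg →]=  1    ⊢ ((((2 * 1) * 1) * (- -2)) * 1)
(3) ((2 * 1) * 1)  =[mul_one →]=  (2 * 1)    ⊢ (((2 * 1) * (- -2)) * 1)
(4) (((2 * 1) * (- -2)) * 1)  =[mul_one →]=  ((2 * 1) * (- -2))    ⊢ cost 12, within 12

((2 * 1) * (- -2))   [cost 12]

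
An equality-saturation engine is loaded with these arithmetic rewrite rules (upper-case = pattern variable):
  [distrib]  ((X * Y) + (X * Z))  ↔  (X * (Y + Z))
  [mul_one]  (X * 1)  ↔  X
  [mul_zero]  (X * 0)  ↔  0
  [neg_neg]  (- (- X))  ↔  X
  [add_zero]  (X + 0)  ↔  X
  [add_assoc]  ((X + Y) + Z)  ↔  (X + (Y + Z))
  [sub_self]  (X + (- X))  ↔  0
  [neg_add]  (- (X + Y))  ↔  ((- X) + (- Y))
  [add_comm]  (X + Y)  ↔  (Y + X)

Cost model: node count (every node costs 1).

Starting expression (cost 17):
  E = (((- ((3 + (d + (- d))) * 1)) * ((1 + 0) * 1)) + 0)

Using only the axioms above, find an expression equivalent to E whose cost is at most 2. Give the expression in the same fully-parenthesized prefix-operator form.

(- 3)   [cost 2]

(1) (d + (- d))  =[sub_self →]=  0    ⊢ (((- ((3 + 0) * 1)) * ((1 + 0) * 1)) + 0)
(2) (1 + 0)  =[add_zero →]=  1    ⊢ (((- ((3 + 0) * 1)) * (1 * 1)) + 0)
(3) (3 + 0)  =[add_zero →]=  3    ⊢ (((- (3 * 1)) * (1 * 1)) + 0)
(4) (3 * 1)  =[mul_one →]=  3    ⊢ (((- 3) * (1 * 1)) + 0)
(5) (1 * 1)  =[mul_one →]=  1    ⊢ (((- 3) * 1) + 0)
(6) (((- 3) * 1) + 0)  =[add_zero →]=  ((- 3) * 1)
(7) ((- 3) * 1)  =[mul_one →]=  (- 3)    ⊢ cost 2, within 2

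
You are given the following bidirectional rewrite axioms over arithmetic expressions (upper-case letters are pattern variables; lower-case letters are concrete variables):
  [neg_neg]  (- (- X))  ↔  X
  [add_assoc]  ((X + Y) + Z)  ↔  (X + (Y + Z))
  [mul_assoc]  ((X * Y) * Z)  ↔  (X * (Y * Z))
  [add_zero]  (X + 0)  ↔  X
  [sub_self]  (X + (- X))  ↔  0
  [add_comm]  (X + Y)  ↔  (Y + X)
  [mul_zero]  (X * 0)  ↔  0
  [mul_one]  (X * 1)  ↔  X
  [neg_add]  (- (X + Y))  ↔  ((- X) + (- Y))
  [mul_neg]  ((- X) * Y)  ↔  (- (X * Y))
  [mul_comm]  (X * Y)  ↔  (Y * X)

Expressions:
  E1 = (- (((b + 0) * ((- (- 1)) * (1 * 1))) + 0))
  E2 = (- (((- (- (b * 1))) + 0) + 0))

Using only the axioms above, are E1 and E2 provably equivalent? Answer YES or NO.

YES

(1) (- (- 1))  =[neg_neg →]=  1    ⊢ (- (((b + 0) * (1 * (1 * 1))) + 0))
(2) (b + 0)  =[add_zero →]=  b    ⊢ (- ((b * (1 * (1 * 1))) + 0))
(3) ((b * (1 * (1 * 1))) + 0)  =[add_zero →]=  (b * (1 * (1 * 1)))    ⊢ (- (b * (1 * (1 * 1))))
(4) (1 * 1)  =[mul_one →]=  1    ⊢ (- (b * (1 * 1)))
(5) (1 * 1)  =[mul_one →]=  1    ⊢ (- (b * 1))
(6) (b * 1)  =[neg_neg ←]=  (- (- (b * 1)))    ⊢ (- (- (- (b * 1))))
(7) (- (- (b * 1)))  =[add_zero ←]=  ((- (- (b * 1))) + 0)    ⊢ (- ((- (- (b * 1))) + 0))
(8) (- (- (b * 1)))  =[add_zero ←]=  ((- (- (b * 1))) + 0)    ⊢ E2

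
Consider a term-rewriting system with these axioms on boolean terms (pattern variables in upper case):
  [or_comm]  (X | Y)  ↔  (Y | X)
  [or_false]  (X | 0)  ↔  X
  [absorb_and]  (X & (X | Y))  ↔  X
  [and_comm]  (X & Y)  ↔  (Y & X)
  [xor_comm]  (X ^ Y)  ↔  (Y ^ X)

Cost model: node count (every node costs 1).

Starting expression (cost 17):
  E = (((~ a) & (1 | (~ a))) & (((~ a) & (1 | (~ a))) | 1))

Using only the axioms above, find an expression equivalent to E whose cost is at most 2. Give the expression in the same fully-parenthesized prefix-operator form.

(~ a)   [cost 2]

1. [absorb_and →] (((~ a) & (1 | (~ a))) & (((~ a) & (1 | (~ a))) | 1))  →  ((~ a) & (1 | (~ a)))
2. [or_comm →] (1 | (~ a))  →  ((~ a) | 1);  E = ((~ a) & ((~ a) | 1))
3. [absorb_and →] ((~ a) & ((~ a) | 1))  →  (~ a);  cost 2 ≤ 2, done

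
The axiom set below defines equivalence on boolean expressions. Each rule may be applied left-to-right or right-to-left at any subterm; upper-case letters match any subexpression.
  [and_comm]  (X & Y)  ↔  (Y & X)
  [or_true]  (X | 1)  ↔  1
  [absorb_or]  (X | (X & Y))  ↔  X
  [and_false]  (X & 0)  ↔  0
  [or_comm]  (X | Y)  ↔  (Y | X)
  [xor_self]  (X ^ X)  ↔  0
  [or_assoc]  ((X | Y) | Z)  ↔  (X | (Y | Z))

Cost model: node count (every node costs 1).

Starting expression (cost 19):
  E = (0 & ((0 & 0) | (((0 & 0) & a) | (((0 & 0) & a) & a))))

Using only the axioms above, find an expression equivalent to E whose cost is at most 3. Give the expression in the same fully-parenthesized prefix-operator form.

step 1: absorb_or (→) rewrites (((0 & 0) & a) | (((0 & 0) & a) & a)) into ((0 & 0) & a), now (0 & ((0 & 0) | ((0 & 0) & a)))
step 2: absorb_or (→) rewrites ((0 & 0) | ((0 & 0) & a)) into (0 & 0), now (0 & (0 & 0))
step 3: and_false (→) rewrites (0 & 0) into 0, reaching cost 3 (bound 3)

(0 & 0)   [cost 3]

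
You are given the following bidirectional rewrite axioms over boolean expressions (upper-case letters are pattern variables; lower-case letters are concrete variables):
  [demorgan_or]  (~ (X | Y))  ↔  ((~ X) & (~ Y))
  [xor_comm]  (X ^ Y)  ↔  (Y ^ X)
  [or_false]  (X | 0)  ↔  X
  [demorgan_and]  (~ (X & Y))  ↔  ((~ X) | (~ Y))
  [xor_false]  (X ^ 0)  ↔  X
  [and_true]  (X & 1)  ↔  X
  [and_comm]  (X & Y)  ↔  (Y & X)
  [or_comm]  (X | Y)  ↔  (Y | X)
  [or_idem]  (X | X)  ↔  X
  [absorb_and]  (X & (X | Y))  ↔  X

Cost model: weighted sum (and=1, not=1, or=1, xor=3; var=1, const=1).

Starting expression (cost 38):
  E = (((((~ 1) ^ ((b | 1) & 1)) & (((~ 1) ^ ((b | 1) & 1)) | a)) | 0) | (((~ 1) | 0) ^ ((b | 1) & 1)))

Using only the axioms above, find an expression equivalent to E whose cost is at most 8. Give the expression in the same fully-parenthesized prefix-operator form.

((~ 1) ^ (b | 1))   [cost 8]

1. [absorb_and →] (((~ 1) ^ ((b | 1) & 1)) & (((~ 1) ^ ((b | 1) & 1)) | a))  →  ((~ 1) ^ ((b | 1) & 1));  E = ((((~ 1) ^ ((b | 1) & 1)) | 0) | (((~ 1) | 0) ^ ((b | 1) & 1)))
2. [or_false →] ((~ 1) | 0)  →  (~ 1);  E = ((((~ 1) ^ ((b | 1) & 1)) | 0) | ((~ 1) ^ ((b | 1) & 1)))
3. [or_false →] (((~ 1) ^ ((b | 1) & 1)) | 0)  →  ((~ 1) ^ ((b | 1) & 1));  E = (((~ 1) ^ ((b | 1) & 1)) | ((~ 1) ^ ((b | 1) & 1)))
4. [or_idem →] (((~ 1) ^ ((b | 1) & 1)) | ((~ 1) ^ ((b | 1) & 1)))  →  ((~ 1) ^ ((b | 1) & 1))
5. [and_true →] ((b | 1) & 1)  →  (b | 1);  cost 8 ≤ 8, done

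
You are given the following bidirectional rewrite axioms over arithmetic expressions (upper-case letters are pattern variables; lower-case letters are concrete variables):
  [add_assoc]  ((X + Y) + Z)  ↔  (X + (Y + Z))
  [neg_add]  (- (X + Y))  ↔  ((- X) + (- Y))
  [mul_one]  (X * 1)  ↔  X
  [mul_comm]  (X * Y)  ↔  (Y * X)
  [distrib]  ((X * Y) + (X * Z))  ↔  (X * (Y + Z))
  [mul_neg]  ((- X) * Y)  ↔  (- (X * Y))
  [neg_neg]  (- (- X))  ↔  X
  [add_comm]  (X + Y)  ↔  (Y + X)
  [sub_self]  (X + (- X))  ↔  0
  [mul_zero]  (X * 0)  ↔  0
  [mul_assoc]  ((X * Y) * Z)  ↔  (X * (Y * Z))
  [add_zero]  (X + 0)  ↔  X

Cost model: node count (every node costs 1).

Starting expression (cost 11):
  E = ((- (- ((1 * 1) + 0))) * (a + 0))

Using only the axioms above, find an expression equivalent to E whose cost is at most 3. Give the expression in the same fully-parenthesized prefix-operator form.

(1 * a)   [cost 3]

1. [neg_neg →] (- (- ((1 * 1) + 0)))  →  ((1 * 1) + 0);  E = (((1 * 1) + 0) * (a + 0))
2. [add_zero →] ((1 * 1) + 0)  →  (1 * 1);  E = ((1 * 1) * (a + 0))
3. [add_zero →] (a + 0)  →  a;  E = ((1 * 1) * a)
4. [mul_one →] (1 * 1)  →  1;  cost 3 ≤ 3, done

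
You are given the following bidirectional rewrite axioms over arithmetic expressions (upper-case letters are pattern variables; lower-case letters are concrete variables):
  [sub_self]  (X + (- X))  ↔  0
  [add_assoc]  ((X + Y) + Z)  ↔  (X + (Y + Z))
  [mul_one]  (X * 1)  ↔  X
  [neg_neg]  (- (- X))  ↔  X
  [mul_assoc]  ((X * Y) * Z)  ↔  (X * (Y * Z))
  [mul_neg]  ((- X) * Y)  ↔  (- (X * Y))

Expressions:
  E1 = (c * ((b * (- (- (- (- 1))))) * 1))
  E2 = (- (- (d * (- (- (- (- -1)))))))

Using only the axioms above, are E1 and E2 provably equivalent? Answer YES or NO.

All listed rules preserve value, hence provable equivalence implies equal values everywhere; look for a separating assignment.
b=0, c=0, d=1 gives E1 ↦ 0, E2 ↦ -1; values differ ⇒ not provably equivalent.

NO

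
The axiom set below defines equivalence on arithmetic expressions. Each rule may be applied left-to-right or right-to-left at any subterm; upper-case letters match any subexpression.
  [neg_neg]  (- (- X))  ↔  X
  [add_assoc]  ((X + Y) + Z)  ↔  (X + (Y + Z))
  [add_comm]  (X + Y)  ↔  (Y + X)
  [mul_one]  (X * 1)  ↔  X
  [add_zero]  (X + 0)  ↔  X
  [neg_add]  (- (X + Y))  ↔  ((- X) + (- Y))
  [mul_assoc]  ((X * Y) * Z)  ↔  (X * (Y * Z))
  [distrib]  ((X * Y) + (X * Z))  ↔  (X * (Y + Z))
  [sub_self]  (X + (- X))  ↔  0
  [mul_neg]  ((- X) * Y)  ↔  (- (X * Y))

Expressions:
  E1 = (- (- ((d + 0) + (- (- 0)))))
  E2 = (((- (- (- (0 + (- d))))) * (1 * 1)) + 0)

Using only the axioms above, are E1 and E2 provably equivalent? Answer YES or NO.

step 1: neg_neg (→) rewrites (- (- 0)) into 0, now (- (- ((d + 0) + 0)))
step 2: add_zero (→) rewrites (d + 0) into d, now (- (- (d + 0)))
step 3: add_zero (→) rewrites (d + 0) into d, now (- (- d))
step 4: add_zero (←) rewrites (- d) into ((- d) + 0), now (- ((- d) + 0))
step 5: add_zero (←) rewrites (- ((- d) + 0)) into ((- ((- d) + 0)) + 0)
step 6: mul_one (←) rewrites (- ((- d) + 0)) into ((- ((- d) + 0)) * 1), now (((- ((- d) + 0)) * 1) + 0)
step 7: add_comm (→) rewrites ((- d) + 0) into (0 + (- d)), now (((- (0 + (- d))) * 1) + 0)
step 8: mul_one (←) rewrites 1 into (1 * 1), now (((- (0 + (- d))) * (1 * 1)) + 0)
step 9: neg_neg (←) rewrites (0 + (- d)) into (- (- (0 + (- d)))), which is E2

YES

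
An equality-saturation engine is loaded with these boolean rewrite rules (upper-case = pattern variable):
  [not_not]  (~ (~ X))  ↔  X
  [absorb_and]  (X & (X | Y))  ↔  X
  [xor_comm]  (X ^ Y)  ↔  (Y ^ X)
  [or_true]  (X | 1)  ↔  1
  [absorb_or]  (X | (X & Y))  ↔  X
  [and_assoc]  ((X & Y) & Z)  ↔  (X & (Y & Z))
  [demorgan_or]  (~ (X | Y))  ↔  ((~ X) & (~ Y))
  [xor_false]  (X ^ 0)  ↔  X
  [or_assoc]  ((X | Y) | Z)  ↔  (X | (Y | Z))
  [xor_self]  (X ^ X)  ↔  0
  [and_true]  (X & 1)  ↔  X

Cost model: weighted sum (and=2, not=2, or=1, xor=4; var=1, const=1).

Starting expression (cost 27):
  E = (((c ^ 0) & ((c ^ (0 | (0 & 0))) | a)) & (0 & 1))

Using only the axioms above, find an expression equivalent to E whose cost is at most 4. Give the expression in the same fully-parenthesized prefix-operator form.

(c & 0)   [cost 4]

step 1: absorb_or (→) rewrites (0 | (0 & 0)) into 0, now (((c ^ 0) & ((c ^ 0) | a)) & (0 & 1))
step 2: xor_false (→) rewrites (c ^ 0) into c, now ((c & ((c ^ 0) | a)) & (0 & 1))
step 3: xor_false (→) rewrites (c ^ 0) into c, now ((c & (c | a)) & (0 & 1))
step 4: and_true (→) rewrites (0 & 1) into 0, now ((c & (c | a)) & 0)
step 5: absorb_and (→) rewrites (c & (c | a)) into c, reaching cost 4 (bound 4)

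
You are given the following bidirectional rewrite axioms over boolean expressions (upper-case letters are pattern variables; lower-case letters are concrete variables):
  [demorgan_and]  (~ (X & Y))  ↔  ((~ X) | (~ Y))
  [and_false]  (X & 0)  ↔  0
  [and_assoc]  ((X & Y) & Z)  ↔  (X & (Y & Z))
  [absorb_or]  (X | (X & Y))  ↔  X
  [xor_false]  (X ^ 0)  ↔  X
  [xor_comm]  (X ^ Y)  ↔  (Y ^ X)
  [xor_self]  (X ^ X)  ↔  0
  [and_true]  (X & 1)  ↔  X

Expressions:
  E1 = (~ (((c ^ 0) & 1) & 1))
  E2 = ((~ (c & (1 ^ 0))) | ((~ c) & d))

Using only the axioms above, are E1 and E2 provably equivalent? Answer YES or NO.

YES

(1) (((c ^ 0) & 1) & 1)  =[and_true →]=  ((c ^ 0) & 1)    ⊢ (~ ((c ^ 0) & 1))
(2) (c ^ 0)  =[xor_false →]=  c    ⊢ (~ (c & 1))
(3) (c & 1)  =[and_true →]=  c    ⊢ (~ c)
(4) (~ c)  =[absorb_or ←]=  ((~ c) | ((~ c) & d))
(5) c  =[and_true ←]=  (c & 1)    ⊢ ((~ (c & 1)) | ((~ c) & d))
(6) 1  =[xor_false ←]=  (1 ^ 0)    ⊢ E2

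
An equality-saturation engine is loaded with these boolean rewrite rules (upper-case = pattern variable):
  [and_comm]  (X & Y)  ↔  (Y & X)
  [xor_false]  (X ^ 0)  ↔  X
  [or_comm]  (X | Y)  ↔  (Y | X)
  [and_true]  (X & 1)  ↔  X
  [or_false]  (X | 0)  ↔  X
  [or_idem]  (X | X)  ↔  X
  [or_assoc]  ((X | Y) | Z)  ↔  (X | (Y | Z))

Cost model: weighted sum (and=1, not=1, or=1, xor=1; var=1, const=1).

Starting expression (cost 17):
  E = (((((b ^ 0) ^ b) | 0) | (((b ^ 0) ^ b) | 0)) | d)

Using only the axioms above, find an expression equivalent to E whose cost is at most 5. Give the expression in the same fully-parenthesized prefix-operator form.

((b ^ b) | d)   [cost 5]

step 1: or_idem (→) rewrites ((((b ^ 0) ^ b) | 0) | (((b ^ 0) ^ b) | 0)) into (((b ^ 0) ^ b) | 0), now ((((b ^ 0) ^ b) | 0) | d)
step 2: or_false (→) rewrites (((b ^ 0) ^ b) | 0) into ((b ^ 0) ^ b), now (((b ^ 0) ^ b) | d)
step 3: xor_false (→) rewrites (b ^ 0) into b, reaching cost 5 (bound 5)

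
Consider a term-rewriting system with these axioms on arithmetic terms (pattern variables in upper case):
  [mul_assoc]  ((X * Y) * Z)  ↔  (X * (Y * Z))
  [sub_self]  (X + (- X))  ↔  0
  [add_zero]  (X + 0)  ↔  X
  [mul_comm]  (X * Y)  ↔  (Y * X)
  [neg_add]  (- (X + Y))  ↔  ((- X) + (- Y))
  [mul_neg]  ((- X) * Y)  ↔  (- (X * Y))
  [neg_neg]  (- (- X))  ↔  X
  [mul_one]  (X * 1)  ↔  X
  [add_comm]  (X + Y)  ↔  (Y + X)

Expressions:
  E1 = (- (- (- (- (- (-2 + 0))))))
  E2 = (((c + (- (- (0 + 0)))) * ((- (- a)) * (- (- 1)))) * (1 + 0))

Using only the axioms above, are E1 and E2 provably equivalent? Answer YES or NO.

Every axiom is a valid identity, so a rewrite proof would force E1 and E2 to agree under every assignment.
At a=0, c=0: E1 = 2 but E2 = 0; they differ, so no derivation exists.

NO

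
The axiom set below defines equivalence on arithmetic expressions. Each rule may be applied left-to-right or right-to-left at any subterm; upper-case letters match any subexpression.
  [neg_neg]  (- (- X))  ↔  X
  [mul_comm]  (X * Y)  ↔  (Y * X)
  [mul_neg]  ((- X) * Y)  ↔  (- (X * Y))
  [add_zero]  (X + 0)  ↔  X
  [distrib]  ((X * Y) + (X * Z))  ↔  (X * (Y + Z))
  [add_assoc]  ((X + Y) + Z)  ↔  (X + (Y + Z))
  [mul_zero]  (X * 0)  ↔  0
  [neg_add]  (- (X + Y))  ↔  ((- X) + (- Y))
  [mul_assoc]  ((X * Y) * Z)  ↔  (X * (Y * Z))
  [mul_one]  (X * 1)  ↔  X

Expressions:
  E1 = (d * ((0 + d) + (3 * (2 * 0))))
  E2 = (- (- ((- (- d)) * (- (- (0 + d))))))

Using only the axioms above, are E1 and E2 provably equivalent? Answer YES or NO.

YES

(1) (2 * 0)  =[mul_zero →]=  0    ⊢ (d * ((0 + d) + (3 * 0)))
(2) (3 * 0)  =[mul_zero →]=  0    ⊢ (d * ((0 + d) + 0))
(3) ((0 + d) + 0)  =[add_zero →]=  (0 + d)    ⊢ (d * (0 + d))
(4) d  =[neg_neg ←]=  (- (- d))    ⊢ ((- (- d)) * (0 + d))
(5) ((- (- d)) * (0 + d))  =[neg_neg ←]=  (- (- ((- (- d)) * (0 + d))))
(6) (0 + d)  =[neg_neg ←]=  (- (- (0 + d)))    ⊢ E2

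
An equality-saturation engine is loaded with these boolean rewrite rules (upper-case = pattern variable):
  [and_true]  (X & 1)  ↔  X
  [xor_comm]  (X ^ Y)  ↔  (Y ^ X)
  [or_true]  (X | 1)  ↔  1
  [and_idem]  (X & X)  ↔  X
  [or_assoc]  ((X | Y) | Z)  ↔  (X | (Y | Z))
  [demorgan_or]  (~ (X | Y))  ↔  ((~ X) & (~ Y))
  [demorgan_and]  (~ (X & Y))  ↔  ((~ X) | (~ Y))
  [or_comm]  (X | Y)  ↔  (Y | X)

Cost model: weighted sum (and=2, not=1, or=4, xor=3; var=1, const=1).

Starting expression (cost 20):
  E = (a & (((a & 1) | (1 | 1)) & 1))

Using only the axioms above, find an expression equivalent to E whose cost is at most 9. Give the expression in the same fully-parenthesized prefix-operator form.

step 1: and_true (→) rewrites (a & 1) into a, now (a & ((a | (1 | 1)) & 1))
step 2: and_true (→) rewrites ((a | (1 | 1)) & 1) into (a | (1 | 1)), now (a & (a | (1 | 1)))
step 3: or_true (→) rewrites (1 | 1) into 1, reaching cost 9 (bound 9)

(a & (a | 1))   [cost 9]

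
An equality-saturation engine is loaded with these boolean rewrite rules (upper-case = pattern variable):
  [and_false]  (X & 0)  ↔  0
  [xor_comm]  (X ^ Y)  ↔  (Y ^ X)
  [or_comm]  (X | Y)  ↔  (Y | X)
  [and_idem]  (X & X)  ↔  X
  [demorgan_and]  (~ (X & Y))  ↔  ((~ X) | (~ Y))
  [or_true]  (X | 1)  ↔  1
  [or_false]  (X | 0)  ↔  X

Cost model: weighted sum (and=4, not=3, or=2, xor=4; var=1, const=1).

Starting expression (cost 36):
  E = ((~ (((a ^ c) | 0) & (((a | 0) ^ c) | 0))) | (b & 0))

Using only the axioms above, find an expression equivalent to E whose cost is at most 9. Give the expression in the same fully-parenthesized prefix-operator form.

step 1: or_false (→) rewrites (a | 0) into a, now ((~ (((a ^ c) | 0) & ((a ^ c) | 0))) | (b & 0))
step 2: and_false (→) rewrites (b & 0) into 0, now ((~ (((a ^ c) | 0) & ((a ^ c) | 0))) | 0)
step 3: and_idem (→) rewrites (((a ^ c) | 0) & ((a ^ c) | 0)) into ((a ^ c) | 0), now ((~ ((a ^ c) | 0)) | 0)
step 4: or_false (→) rewrites ((~ ((a ^ c) | 0)) | 0) into (~ ((a ^ c) | 0))
step 5: or_false (→) rewrites ((a ^ c) | 0) into (a ^ c), reaching cost 9 (bound 9)

(~ (a ^ c))   [cost 9]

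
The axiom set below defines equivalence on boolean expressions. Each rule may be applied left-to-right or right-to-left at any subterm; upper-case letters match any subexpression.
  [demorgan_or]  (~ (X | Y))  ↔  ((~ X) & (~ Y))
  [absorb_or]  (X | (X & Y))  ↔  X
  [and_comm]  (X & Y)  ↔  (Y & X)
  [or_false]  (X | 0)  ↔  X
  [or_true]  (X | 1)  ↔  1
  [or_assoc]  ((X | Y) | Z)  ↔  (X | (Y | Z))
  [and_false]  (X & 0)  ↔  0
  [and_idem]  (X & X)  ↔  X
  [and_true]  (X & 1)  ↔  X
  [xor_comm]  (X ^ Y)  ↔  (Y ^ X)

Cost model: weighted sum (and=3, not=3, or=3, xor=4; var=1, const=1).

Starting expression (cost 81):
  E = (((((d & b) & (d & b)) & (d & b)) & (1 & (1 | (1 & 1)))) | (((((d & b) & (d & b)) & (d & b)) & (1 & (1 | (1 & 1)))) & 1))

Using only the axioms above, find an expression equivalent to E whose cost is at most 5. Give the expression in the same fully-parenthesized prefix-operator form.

(1) (((((d & b) & (d & b)) & (d & b)) & (1 & (1 | (1 & 1)))) | (((((d & b) & (d & b)) & (d & b)) & (1 & (1 | (1 & 1)))) & 1))  =[absorb_or →]=  ((((d & b) & (d & b)) & (d & b)) & (1 & (1 | (1 & 1))))
(2) (1 | (1 & 1))  =[absorb_or →]=  1    ⊢ ((((d & b) & (d & b)) & (d & b)) & (1 & 1))
(3) ((d & b) & (d & b))  =[and_idem →]=  (d & b)    ⊢ (((d & b) & (d & b)) & (1 & 1))
(4) (1 & 1)  =[and_idem →]=  1    ⊢ (((d & b) & (d & b)) & 1)
(5) (((d & b) & (d & b)) & 1)  =[and_true →]=  ((d & b) & (d & b))
(6) ((d & b) & (d & b))  =[and_idem →]=  (d & b)    ⊢ cost 5, within 5

(d & b)   [cost 5]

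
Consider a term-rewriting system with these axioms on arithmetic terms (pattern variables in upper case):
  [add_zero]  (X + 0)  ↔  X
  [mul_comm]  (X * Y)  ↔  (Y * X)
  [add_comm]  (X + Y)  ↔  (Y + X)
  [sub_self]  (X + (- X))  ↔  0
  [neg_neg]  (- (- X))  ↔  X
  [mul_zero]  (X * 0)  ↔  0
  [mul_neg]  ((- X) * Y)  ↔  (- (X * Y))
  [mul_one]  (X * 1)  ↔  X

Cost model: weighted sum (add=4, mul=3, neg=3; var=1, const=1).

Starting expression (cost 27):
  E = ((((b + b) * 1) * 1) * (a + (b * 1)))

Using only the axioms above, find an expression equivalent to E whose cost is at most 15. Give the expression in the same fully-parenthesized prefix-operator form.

(1) (b * 1)  =[mul_one →]=  b    ⊢ ((((b + b) * 1) * 1) * (a + b))
(2) (((b + b) * 1) * 1)  =[mul_one →]=  ((b + b) * 1)    ⊢ (((b + b) * 1) * (a + b))
(3) ((b + b) * 1)  =[mul_one →]=  (b + b)    ⊢ cost 15, within 15

((b + b) * (a + b))   [cost 15]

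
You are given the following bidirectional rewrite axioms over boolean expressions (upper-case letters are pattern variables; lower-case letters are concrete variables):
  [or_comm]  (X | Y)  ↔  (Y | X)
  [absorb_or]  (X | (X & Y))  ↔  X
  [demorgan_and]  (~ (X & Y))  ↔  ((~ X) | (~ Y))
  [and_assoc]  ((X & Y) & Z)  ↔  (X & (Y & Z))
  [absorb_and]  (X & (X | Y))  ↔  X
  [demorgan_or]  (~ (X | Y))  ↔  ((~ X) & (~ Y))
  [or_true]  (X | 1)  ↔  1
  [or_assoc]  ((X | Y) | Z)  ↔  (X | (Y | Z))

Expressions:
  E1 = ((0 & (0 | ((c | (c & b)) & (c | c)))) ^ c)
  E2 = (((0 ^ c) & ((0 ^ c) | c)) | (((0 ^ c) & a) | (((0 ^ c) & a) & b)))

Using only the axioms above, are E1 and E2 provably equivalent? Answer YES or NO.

1. [absorb_or →] (c | (c & b))  →  c;  E1 = ((0 & (0 | (c & (c | c)))) ^ c)
2. [absorb_and →] (c & (c | c))  →  c;  E1 = ((0 & (0 | c)) ^ c)
3. [absorb_and →] (0 & (0 | c))  →  0;  E1 = (0 ^ c)
4. [absorb_or ←] (0 ^ c)  →  ((0 ^ c) | ((0 ^ c) & a))
5. [absorb_or ←] ((0 ^ c) & a)  →  (((0 ^ c) & a) | (((0 ^ c) & a) & b));  E1 = ((0 ^ c) | (((0 ^ c) & a) | (((0 ^ c) & a) & b)))
6. [absorb_and ←] (0 ^ c)  →  ((0 ^ c) & ((0 ^ c) | c));  this is E2

YES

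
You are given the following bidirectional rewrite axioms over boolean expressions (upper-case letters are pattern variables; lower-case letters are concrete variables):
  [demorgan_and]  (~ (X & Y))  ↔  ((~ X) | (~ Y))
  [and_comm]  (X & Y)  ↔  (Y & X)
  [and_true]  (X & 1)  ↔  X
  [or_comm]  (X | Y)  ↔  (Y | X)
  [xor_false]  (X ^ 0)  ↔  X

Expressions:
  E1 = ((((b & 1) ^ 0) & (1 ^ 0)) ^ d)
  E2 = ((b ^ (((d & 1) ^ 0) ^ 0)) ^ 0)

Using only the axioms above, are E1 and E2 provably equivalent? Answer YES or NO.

step 1: xor_false (→) rewrites ((b & 1) ^ 0) into (b & 1), now (((b & 1) & (1 ^ 0)) ^ d)
step 2: xor_false (→) rewrites (1 ^ 0) into 1, now (((b & 1) & 1) ^ d)
step 3: and_true (→) rewrites ((b & 1) & 1) into (b & 1), now ((b & 1) ^ d)
step 4: and_true (→) rewrites (b & 1) into b, now (b ^ d)
step 5: xor_false (←) rewrites d into (d ^ 0), now (b ^ (d ^ 0))
step 6: xor_false (←) rewrites (b ^ (d ^ 0)) into ((b ^ (d ^ 0)) ^ 0)
step 7: and_true (←) rewrites d into (d & 1), now ((b ^ ((d & 1) ^ 0)) ^ 0)
step 8: xor_false (←) rewrites (d & 1) into ((d & 1) ^ 0), which is E2

YES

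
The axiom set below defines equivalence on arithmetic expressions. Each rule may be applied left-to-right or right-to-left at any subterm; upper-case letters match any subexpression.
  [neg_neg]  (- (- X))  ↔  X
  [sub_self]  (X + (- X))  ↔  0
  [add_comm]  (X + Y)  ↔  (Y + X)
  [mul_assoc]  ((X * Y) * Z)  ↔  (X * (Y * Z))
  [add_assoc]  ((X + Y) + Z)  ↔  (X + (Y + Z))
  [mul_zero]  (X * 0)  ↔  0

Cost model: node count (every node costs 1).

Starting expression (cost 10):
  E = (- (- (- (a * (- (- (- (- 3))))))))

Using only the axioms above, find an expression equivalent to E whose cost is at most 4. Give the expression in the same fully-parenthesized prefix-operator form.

(1) (- (- (- (- 3))))  =[neg_neg →]=  (- (- 3))    ⊢ (- (- (- (a * (- (- 3))))))
(2) (- (- (- (a * (- (- 3))))))  =[neg_neg →]=  (- (a * (- (- 3))))
(3) (- (- 3))  =[neg_neg →]=  3    ⊢ cost 4, within 4

(- (a * 3))   [cost 4]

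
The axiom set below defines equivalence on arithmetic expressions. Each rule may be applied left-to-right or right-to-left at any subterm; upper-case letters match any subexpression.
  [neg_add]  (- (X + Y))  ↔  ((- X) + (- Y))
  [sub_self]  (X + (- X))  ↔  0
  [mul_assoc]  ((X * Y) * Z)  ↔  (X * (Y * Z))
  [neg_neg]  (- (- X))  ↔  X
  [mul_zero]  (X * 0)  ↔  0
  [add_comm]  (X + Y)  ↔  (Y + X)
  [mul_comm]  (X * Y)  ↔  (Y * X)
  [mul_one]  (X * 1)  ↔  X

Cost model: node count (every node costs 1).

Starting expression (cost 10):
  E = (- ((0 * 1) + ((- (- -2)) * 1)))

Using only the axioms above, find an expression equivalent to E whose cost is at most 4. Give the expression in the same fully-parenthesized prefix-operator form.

(- (0 + -2))   [cost 4]

step 1: mul_one (→) rewrites (0 * 1) into 0, now (- (0 + ((- (- -2)) * 1)))
step 2: neg_neg (→) rewrites (- (- -2)) into -2, now (- (0 + (-2 * 1)))
step 3: mul_one (→) rewrites (-2 * 1) into -2, reaching cost 4 (bound 4)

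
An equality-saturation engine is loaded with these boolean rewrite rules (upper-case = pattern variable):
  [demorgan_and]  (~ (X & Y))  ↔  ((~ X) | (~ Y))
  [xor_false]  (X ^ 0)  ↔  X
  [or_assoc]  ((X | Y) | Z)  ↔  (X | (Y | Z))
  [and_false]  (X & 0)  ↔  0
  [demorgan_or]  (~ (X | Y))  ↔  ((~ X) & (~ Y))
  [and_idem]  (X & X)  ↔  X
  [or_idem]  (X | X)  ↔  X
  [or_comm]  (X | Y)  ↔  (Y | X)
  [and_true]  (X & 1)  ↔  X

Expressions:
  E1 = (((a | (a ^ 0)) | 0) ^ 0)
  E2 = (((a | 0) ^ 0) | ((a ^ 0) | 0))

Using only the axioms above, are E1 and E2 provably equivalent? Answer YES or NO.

(1) (((a | (a ^ 0)) | 0) ^ 0)  =[xor_false →]=  ((a | (a ^ 0)) | 0)
(2) (a ^ 0)  =[xor_false →]=  a    ⊢ ((a | a) | 0)
(3) (a | a)  =[or_idem →]=  a    ⊢ (a | 0)
(4) (a | 0)  =[or_idem ←]=  ((a | 0) | (a | 0))
(5) (a | 0)  =[xor_false ←]=  ((a | 0) ^ 0)    ⊢ (((a | 0) ^ 0) | (a | 0))
(6) a  =[xor_false ←]=  (a ^ 0)    ⊢ E2

YES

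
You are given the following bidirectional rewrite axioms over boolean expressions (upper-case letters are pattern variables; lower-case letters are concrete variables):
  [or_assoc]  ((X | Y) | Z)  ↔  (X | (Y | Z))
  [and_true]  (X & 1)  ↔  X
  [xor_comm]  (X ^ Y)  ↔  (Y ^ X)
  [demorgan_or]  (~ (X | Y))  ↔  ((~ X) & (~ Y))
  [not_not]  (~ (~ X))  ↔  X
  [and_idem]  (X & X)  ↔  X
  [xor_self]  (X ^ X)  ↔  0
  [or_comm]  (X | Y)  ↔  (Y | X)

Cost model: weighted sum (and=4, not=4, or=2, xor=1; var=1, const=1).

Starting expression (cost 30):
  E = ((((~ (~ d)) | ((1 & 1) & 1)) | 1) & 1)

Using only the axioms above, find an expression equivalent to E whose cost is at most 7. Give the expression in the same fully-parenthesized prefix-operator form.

(1 | (d | 1))   [cost 7]

(1) ((((~ (~ d)) | ((1 & 1) & 1)) | 1) & 1)  =[and_true →]=  (((~ (~ d)) | ((1 & 1) & 1)) | 1)
(2) (1 & 1)  =[and_idem →]=  1    ⊢ (((~ (~ d)) | (1 & 1)) | 1)
(3) (1 & 1)  =[and_idem →]=  1    ⊢ (((~ (~ d)) | 1) | 1)
(4) (((~ (~ d)) | 1) | 1)  =[or_comm →]=  (1 | ((~ (~ d)) | 1))
(5) (~ (~ d))  =[not_not →]=  d    ⊢ cost 7, within 7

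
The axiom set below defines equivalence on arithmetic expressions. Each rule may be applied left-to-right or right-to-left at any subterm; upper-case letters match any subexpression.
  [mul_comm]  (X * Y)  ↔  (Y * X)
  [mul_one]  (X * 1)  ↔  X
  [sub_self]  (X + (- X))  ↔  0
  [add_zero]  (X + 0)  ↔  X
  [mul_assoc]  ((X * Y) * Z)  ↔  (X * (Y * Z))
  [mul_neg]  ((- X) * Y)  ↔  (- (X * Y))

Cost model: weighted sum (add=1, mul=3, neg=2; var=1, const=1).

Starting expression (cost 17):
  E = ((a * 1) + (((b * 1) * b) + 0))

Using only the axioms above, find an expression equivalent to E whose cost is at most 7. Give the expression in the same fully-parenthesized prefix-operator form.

(1) (a * 1)  =[mul_one →]=  a    ⊢ (a + (((b * 1) * b) + 0))
(2) (b * 1)  =[mul_one →]=  b    ⊢ (a + ((b * b) + 0))
(3) ((b * b) + 0)  =[add_zero →]=  (b * b)    ⊢ cost 7, within 7

(a + (b * b))   [cost 7]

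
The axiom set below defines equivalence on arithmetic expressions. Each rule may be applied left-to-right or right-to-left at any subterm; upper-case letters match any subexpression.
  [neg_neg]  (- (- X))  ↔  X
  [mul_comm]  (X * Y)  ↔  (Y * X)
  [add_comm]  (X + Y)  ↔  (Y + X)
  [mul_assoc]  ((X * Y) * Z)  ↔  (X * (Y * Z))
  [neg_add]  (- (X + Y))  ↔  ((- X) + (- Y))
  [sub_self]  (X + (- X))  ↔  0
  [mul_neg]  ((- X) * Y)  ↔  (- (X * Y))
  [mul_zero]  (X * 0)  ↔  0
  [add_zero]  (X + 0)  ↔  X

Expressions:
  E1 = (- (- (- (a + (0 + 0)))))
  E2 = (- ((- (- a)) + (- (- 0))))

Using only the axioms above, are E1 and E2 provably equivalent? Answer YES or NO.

YES

step 1: neg_neg (→) rewrites (- (- (a + (0 + 0)))) into (a + (0 + 0)), now (- (a + (0 + 0)))
step 2: add_zero (→) rewrites (0 + 0) into 0, now (- (a + 0))
step 3: neg_neg (←) rewrites 0 into (- (- 0)), now (- (a + (- (- 0))))
step 4: neg_neg (←) rewrites a into (- (- a)), which is E2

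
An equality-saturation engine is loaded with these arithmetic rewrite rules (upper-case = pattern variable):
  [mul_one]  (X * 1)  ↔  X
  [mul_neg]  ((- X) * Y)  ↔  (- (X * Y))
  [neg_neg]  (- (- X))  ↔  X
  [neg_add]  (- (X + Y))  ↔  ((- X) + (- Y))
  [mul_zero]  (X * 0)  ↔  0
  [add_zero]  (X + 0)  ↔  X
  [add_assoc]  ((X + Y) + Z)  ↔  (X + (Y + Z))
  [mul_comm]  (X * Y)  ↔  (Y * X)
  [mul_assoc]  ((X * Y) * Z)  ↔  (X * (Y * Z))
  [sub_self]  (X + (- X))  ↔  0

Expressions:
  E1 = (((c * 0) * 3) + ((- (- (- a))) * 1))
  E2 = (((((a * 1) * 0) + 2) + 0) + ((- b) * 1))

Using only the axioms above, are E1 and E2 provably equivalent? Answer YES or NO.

NO

All listed rules preserve value, hence provable equivalence implies equal values everywhere; look for a separating assignment.
a=0, b=0, c=0 gives E1 ↦ 0, E2 ↦ 2; values differ ⇒ not provably equivalent.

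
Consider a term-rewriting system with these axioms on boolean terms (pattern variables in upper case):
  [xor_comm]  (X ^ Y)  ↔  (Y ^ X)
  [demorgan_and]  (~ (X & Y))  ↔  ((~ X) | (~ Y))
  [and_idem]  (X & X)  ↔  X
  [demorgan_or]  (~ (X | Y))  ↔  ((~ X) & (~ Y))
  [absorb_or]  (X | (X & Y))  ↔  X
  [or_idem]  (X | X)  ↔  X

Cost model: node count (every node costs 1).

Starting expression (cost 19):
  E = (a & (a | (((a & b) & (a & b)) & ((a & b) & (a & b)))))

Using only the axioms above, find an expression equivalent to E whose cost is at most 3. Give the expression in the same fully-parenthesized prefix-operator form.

(a & a)   [cost 3]

step 1: and_idem (→) rewrites (((a & b) & (a & b)) & ((a & b) & (a & b))) into ((a & b) & (a & b)), now (a & (a | ((a & b) & (a & b))))
step 2: and_idem (→) rewrites ((a & b) & (a & b)) into (a & b), now (a & (a | (a & b)))
step 3: absorb_or (→) rewrites (a | (a & b)) into a, reaching cost 3 (bound 3)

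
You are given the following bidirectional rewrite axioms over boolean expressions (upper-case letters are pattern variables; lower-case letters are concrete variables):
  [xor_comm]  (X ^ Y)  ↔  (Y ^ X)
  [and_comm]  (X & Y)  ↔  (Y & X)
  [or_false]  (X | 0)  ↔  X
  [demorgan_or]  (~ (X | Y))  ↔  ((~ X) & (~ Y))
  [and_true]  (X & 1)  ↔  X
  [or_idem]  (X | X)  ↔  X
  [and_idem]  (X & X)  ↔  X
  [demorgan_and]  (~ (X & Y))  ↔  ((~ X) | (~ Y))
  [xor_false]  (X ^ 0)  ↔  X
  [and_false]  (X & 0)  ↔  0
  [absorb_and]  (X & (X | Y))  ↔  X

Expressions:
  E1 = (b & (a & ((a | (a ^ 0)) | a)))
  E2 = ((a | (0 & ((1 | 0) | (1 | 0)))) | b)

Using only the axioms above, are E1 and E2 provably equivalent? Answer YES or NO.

All listed rules preserve value, hence provable equivalence implies equal values everywhere; look for a separating assignment.
a=0, b=1 gives E1 ↦ 0, E2 ↦ 1; values differ ⇒ not provably equivalent.

NO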